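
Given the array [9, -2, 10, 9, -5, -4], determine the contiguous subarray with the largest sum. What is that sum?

Using Kadane's algorithm on [9, -2, 10, 9, -5, -4]:

Scanning through the array:
Position 1 (value -2): max_ending_here = 7, max_so_far = 9
Position 2 (value 10): max_ending_here = 17, max_so_far = 17
Position 3 (value 9): max_ending_here = 26, max_so_far = 26
Position 4 (value -5): max_ending_here = 21, max_so_far = 26
Position 5 (value -4): max_ending_here = 17, max_so_far = 26

Maximum subarray: [9, -2, 10, 9]
Maximum sum: 26

The maximum subarray is [9, -2, 10, 9] with sum 26. This subarray runs from index 0 to index 3.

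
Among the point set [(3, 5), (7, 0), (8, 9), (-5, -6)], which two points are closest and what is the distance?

Computing all pairwise distances among 4 points:

d((3, 5), (7, 0)) = 6.4031 <-- minimum
d((3, 5), (8, 9)) = 6.4031 <-- minimum
d((3, 5), (-5, -6)) = 13.6015
d((7, 0), (8, 9)) = 9.0554
d((7, 0), (-5, -6)) = 13.4164
d((8, 9), (-5, -6)) = 19.8494

Minimum distance: 6.4031 (tie among 2 pairs: (3, 5) and (7, 0); (3, 5) and (8, 9))

The minimum Euclidean distance is 6.4031. There is a tie: 2 pairs achieve this minimum — (3, 5) and (7, 0); (3, 5) and (8, 9). Any of these is a valid closest pair. For 4 points, brute-force pairwise comparison is shown above. For large n, the divide-and-conquer algorithm (sort by x, recurse on halves, check the dividing strip) achieves O(n log n).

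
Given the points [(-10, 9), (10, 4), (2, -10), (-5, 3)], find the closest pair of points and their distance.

Computing all pairwise distances among 4 points:

d((-10, 9), (10, 4)) = 20.6155
d((-10, 9), (2, -10)) = 22.4722
d((-10, 9), (-5, 3)) = 7.8102 <-- minimum
d((10, 4), (2, -10)) = 16.1245
d((10, 4), (-5, 3)) = 15.0333
d((2, -10), (-5, 3)) = 14.7648

Closest pair: (-10, 9) and (-5, 3) with distance 7.8102

The closest pair is (-10, 9) and (-5, 3) with Euclidean distance 7.8102. For 4 points, brute-force pairwise comparison is shown above. For large n, the divide-and-conquer algorithm (sort by x, recurse on halves, check the dividing strip) achieves O(n log n).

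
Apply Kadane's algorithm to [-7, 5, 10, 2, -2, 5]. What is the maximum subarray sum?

Using Kadane's algorithm on [-7, 5, 10, 2, -2, 5]:

Scanning through the array:
Position 1 (value 5): max_ending_here = 5, max_so_far = 5
Position 2 (value 10): max_ending_here = 15, max_so_far = 15
Position 3 (value 2): max_ending_here = 17, max_so_far = 17
Position 4 (value -2): max_ending_here = 15, max_so_far = 17
Position 5 (value 5): max_ending_here = 20, max_so_far = 20

Maximum subarray: [5, 10, 2, -2, 5]
Maximum sum: 20

The maximum subarray is [5, 10, 2, -2, 5] with sum 20. This subarray runs from index 1 to index 5.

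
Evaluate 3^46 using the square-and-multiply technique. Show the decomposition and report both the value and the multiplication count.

Computing 3^46 by squaring (build up from 3^1; each line after the first costs one multiplication):

3^1 = 3
3^2 = (3^1)^2 = 3^2 = 9
3^4 = (3^2)^2 = 9^2 = 81
3^5 = 3 * 3^4 = 3 * 81 = 243
3^10 = (3^5)^2 = 243^2 = 59049
3^11 = 3 * 3^10 = 3 * 59049 = 177147
3^22 = (3^11)^2 = 177147^2 = 31381059609
3^23 = 3 * 3^22 = 3 * 31381059609 = 94143178827
3^46 = (3^23)^2 = 94143178827^2 = 8862938119652501095929

Result: 8862938119652501095929
Multiplications needed: 8 (8 lines after 3^1)

3^46 = 8862938119652501095929. Using exponentiation by squaring, this requires 8 multiplications. The key idea: if the exponent is even, square the half-power; if odd, multiply by the base once.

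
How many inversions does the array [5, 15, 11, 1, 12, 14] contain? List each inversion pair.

Finding inversions in [5, 15, 11, 1, 12, 14]:

(0, 3): arr[0]=5 > arr[3]=1
(1, 2): arr[1]=15 > arr[2]=11
(1, 3): arr[1]=15 > arr[3]=1
(1, 4): arr[1]=15 > arr[4]=12
(1, 5): arr[1]=15 > arr[5]=14
(2, 3): arr[2]=11 > arr[3]=1

Total inversions: 6

The array has 6 inversion(s): (0,3), (1,2), (1,3), (1,4), (1,5), (2,3). Each pair (i,j) satisfies i < j and arr[i] > arr[j].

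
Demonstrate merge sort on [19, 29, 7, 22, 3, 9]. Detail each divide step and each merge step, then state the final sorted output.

Merge sort trace:

Split: [19, 29, 7, 22, 3, 9] -> [19, 29, 7] and [22, 3, 9]
  Split: [19, 29, 7] -> [19] and [29, 7]
    Split: [29, 7] -> [29] and [7]
    Merge: [29] + [7] -> [7, 29]
  Merge: [19] + [7, 29] -> [7, 19, 29]
  Split: [22, 3, 9] -> [22] and [3, 9]
    Split: [3, 9] -> [3] and [9]
    Merge: [3] + [9] -> [3, 9]
  Merge: [22] + [3, 9] -> [3, 9, 22]
Merge: [7, 19, 29] + [3, 9, 22] -> [3, 7, 9, 19, 22, 29]

Final sorted array: [3, 7, 9, 19, 22, 29]

The merge sort proceeds by recursively splitting the array and merging sorted halves.
After all merges, the sorted array is [3, 7, 9, 19, 22, 29].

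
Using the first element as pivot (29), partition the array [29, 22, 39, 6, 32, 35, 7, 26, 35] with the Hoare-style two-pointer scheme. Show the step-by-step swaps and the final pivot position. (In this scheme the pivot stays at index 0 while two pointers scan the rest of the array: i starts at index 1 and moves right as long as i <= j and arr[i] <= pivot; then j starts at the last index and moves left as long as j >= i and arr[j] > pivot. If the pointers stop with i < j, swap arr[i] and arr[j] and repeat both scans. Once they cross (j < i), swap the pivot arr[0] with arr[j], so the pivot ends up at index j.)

Hoare-style two-pointer partition with pivot = 29:

Initial array: [29, 22, 39, 6, 32, 35, 7, 26, 35]

Pointers start at i = 1, j = 8.
i stops at index 2 (arr[2]=39 > 29), j stops at index 7 (arr[7]=26 <= 29): swap arr[2] and arr[7], array becomes [29, 22, 26, 6, 32, 35, 7, 39, 35]
i stops at index 4 (arr[4]=32 > 29), j stops at index 6 (arr[6]=7 <= 29): swap arr[4] and arr[6], array becomes [29, 22, 26, 6, 7, 35, 32, 39, 35]
i ends at 5, j ends at 4: the pointers have crossed (j < i), so scanning stops.

Swap pivot arr[0] with arr[4] to place pivot at position 4: [7, 22, 26, 6, 29, 35, 32, 39, 35]
Pivot position: 4

After partitioning with pivot 29, the array becomes [7, 22, 26, 6, 29, 35, 32, 39, 35]. The pivot is placed at index 4. All elements to the left of the pivot are <= 29, and all elements to the right are > 29.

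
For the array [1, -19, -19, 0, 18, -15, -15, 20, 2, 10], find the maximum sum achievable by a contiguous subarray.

Using Kadane's algorithm on [1, -19, -19, 0, 18, -15, -15, 20, 2, 10]:

Scanning through the array:
Position 1 (value -19): max_ending_here = -18, max_so_far = 1
Position 2 (value -19): max_ending_here = -19, max_so_far = 1
Position 3 (value 0): max_ending_here = 0, max_so_far = 1
Position 4 (value 18): max_ending_here = 18, max_so_far = 18
Position 5 (value -15): max_ending_here = 3, max_so_far = 18
Position 6 (value -15): max_ending_here = -12, max_so_far = 18
Position 7 (value 20): max_ending_here = 20, max_so_far = 20
Position 8 (value 2): max_ending_here = 22, max_so_far = 22
Position 9 (value 10): max_ending_here = 32, max_so_far = 32

Maximum subarray: [20, 2, 10]
Maximum sum: 32

The maximum subarray is [20, 2, 10] with sum 32. This subarray runs from index 7 to index 9.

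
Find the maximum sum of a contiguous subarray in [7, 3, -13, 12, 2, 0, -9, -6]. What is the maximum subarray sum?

Using Kadane's algorithm on [7, 3, -13, 12, 2, 0, -9, -6]:

Scanning through the array:
Position 1 (value 3): max_ending_here = 10, max_so_far = 10
Position 2 (value -13): max_ending_here = -3, max_so_far = 10
Position 3 (value 12): max_ending_here = 12, max_so_far = 12
Position 4 (value 2): max_ending_here = 14, max_so_far = 14
Position 5 (value 0): max_ending_here = 14, max_so_far = 14
Position 6 (value -9): max_ending_here = 5, max_so_far = 14
Position 7 (value -6): max_ending_here = -1, max_so_far = 14

Maximum subarray: [12, 2]
Maximum sum: 14

The maximum subarray is [12, 2] with sum 14. This subarray runs from index 3 to index 4.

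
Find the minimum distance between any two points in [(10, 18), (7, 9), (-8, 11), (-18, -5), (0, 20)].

Computing all pairwise distances among 5 points:

d((10, 18), (7, 9)) = 9.4868 <-- minimum
d((10, 18), (-8, 11)) = 19.3132
d((10, 18), (-18, -5)) = 36.2353
d((10, 18), (0, 20)) = 10.198
d((7, 9), (-8, 11)) = 15.1327
d((7, 9), (-18, -5)) = 28.6531
d((7, 9), (0, 20)) = 13.0384
d((-8, 11), (-18, -5)) = 18.868
d((-8, 11), (0, 20)) = 12.0416
d((-18, -5), (0, 20)) = 30.8058

Closest pair: (10, 18) and (7, 9) with distance 9.4868

The closest pair is (10, 18) and (7, 9) with Euclidean distance 9.4868. For 5 points, brute-force pairwise comparison is shown above. For large n, the divide-and-conquer algorithm (sort by x, recurse on halves, check the dividing strip) achieves O(n log n).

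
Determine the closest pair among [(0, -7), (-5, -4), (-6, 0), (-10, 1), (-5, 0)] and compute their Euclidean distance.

Computing all pairwise distances among 5 points:

d((0, -7), (-5, -4)) = 5.831
d((0, -7), (-6, 0)) = 9.2195
d((0, -7), (-10, 1)) = 12.8062
d((0, -7), (-5, 0)) = 8.6023
d((-5, -4), (-6, 0)) = 4.1231
d((-5, -4), (-10, 1)) = 7.0711
d((-5, -4), (-5, 0)) = 4.0
d((-6, 0), (-10, 1)) = 4.1231
d((-6, 0), (-5, 0)) = 1.0 <-- minimum
d((-10, 1), (-5, 0)) = 5.099

Closest pair: (-6, 0) and (-5, 0) with distance 1.0

The closest pair is (-6, 0) and (-5, 0) with Euclidean distance 1.0. For 5 points, brute-force pairwise comparison is shown above. For large n, the divide-and-conquer algorithm (sort by x, recurse on halves, check the dividing strip) achieves O(n log n).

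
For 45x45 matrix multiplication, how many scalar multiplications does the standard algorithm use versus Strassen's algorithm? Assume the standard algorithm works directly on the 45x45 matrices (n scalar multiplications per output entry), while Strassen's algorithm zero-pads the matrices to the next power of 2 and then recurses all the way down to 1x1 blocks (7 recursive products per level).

Matrix multiplication for 45x45 matrices:

Strassen's algorithm requires power-of-2 dimensions. Pad 45x45 to 64x64 (next power of 2).

Standard algorithm: 45^3 = 91125 multiplications
Strassen's algorithm: 7^(log2(64)) = 7^6 = 117649 multiplications
Difference: 91125 - 117649 = -26524 (Strassen uses MORE here due to padding overhead — for small or just-over-power-of-2 n, padding can outweigh the per-level savings)

Standard: 91125 multiplications (45^3). Strassen: 117649 multiplications (7^6, after padding to 64x64). Strassen reduces 8 recursive multiplications to 7 at each level.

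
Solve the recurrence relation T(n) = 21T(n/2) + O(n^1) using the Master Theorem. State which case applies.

Master Theorem for T(n) = 21T(n/2) + O(n^1):

a = 21, b = 2, c = 1
log_b(a) = log_2(21) = 4.3923

Case 1: c = 1 < log_2(21) = 4.3923
T(n) = O(n^(log_2 21))

For T(n) = 21T(n/2) + O(n^1): log_2(21) = 4.3923. This is Case 1 of the Master Theorem (c < log_b(a), work dominated by leaves), giving O(n^(log_2 21)).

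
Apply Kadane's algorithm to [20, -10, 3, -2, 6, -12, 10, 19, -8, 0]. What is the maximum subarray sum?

Using Kadane's algorithm on [20, -10, 3, -2, 6, -12, 10, 19, -8, 0]:

Scanning through the array:
Position 1 (value -10): max_ending_here = 10, max_so_far = 20
Position 2 (value 3): max_ending_here = 13, max_so_far = 20
Position 3 (value -2): max_ending_here = 11, max_so_far = 20
Position 4 (value 6): max_ending_here = 17, max_so_far = 20
Position 5 (value -12): max_ending_here = 5, max_so_far = 20
Position 6 (value 10): max_ending_here = 15, max_so_far = 20
Position 7 (value 19): max_ending_here = 34, max_so_far = 34
Position 8 (value -8): max_ending_here = 26, max_so_far = 34
Position 9 (value 0): max_ending_here = 26, max_so_far = 34

Maximum subarray: [20, -10, 3, -2, 6, -12, 10, 19]
Maximum sum: 34

The maximum subarray is [20, -10, 3, -2, 6, -12, 10, 19] with sum 34. This subarray runs from index 0 to index 7.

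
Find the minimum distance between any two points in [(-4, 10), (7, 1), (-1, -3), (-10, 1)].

Computing all pairwise distances among 4 points:

d((-4, 10), (7, 1)) = 14.2127
d((-4, 10), (-1, -3)) = 13.3417
d((-4, 10), (-10, 1)) = 10.8167
d((7, 1), (-1, -3)) = 8.9443 <-- minimum
d((7, 1), (-10, 1)) = 17.0
d((-1, -3), (-10, 1)) = 9.8489

Closest pair: (7, 1) and (-1, -3) with distance 8.9443

The closest pair is (7, 1) and (-1, -3) with Euclidean distance 8.9443. For 4 points, brute-force pairwise comparison is shown above. For large n, the divide-and-conquer algorithm (sort by x, recurse on halves, check the dividing strip) achieves O(n log n).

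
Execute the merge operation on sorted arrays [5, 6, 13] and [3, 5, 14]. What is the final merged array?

Merging process:

Compare 5 vs 3: take 3 from right. Merged: [3]
Compare 5 vs 5: take 5 from left. Merged: [3, 5]
Compare 6 vs 5: take 5 from right. Merged: [3, 5, 5]
Compare 6 vs 14: take 6 from left. Merged: [3, 5, 5, 6]
Compare 13 vs 14: take 13 from left. Merged: [3, 5, 5, 6, 13]
Append remaining from right: [14]. Merged: [3, 5, 5, 6, 13, 14]

Final merged array: [3, 5, 5, 6, 13, 14]
Total comparisons: 5

The merged array is [3, 5, 5, 6, 13, 14], requiring 5 comparisons. The merge step runs in O(n) time where n is the total number of elements.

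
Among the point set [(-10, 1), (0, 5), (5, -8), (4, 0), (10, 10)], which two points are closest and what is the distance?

Computing all pairwise distances among 5 points:

d((-10, 1), (0, 5)) = 10.7703
d((-10, 1), (5, -8)) = 17.4929
d((-10, 1), (4, 0)) = 14.0357
d((-10, 1), (10, 10)) = 21.9317
d((0, 5), (5, -8)) = 13.9284
d((0, 5), (4, 0)) = 6.4031 <-- minimum
d((0, 5), (10, 10)) = 11.1803
d((5, -8), (4, 0)) = 8.0623
d((5, -8), (10, 10)) = 18.6815
d((4, 0), (10, 10)) = 11.6619

Closest pair: (0, 5) and (4, 0) with distance 6.4031

The closest pair is (0, 5) and (4, 0) with Euclidean distance 6.4031. For 5 points, brute-force pairwise comparison is shown above. For large n, the divide-and-conquer algorithm (sort by x, recurse on halves, check the dividing strip) achieves O(n log n).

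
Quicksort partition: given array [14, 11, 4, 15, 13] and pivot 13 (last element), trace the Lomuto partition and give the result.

Lomuto partition with pivot = 13:

Initial array: [14, 11, 4, 15, 13]

arr[0]=14 > 13: no swap
arr[1]=11 <= 13: swap with position 0, array becomes [11, 14, 4, 15, 13]
arr[2]=4 <= 13: swap with position 1, array becomes [11, 4, 14, 15, 13]
arr[3]=15 > 13: no swap

Place pivot at position 2: [11, 4, 13, 15, 14]
Pivot position: 2

After partitioning with pivot 13, the array becomes [11, 4, 13, 15, 14]. The pivot is placed at index 2. All elements to the left of the pivot are <= 13, and all elements to the right are > 13.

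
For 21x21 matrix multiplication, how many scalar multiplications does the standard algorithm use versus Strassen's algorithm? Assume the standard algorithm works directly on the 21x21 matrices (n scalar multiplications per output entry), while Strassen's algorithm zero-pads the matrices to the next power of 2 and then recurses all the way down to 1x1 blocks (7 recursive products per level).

Matrix multiplication for 21x21 matrices:

Strassen's algorithm requires power-of-2 dimensions. Pad 21x21 to 32x32 (next power of 2).

Standard algorithm: 21^3 = 9261 multiplications
Strassen's algorithm: 7^(log2(32)) = 7^5 = 16807 multiplications
Difference: 9261 - 16807 = -7546 (Strassen uses MORE here due to padding overhead — for small or just-over-power-of-2 n, padding can outweigh the per-level savings)

Standard: 9261 multiplications (21^3). Strassen: 16807 multiplications (7^5, after padding to 32x32). Strassen reduces 8 recursive multiplications to 7 at each level.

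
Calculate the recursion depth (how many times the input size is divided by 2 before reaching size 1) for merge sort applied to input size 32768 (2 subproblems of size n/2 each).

For divide and conquer with division factor 2:

Problem sizes at each level:
Level 0: 32768
Level 1: 16384
Level 2: 8192
Level 3: 4096
Level 4: 2048
Level 5: 1024
Level 6: 512
Level 7: 256
Level 8: 128
Level 9: 64
Level 10: 32
Level 11: 16
Level 12: 8
Level 13: 4
Level 14: 2
Level 15: 1

The root is level 0 and the size-1 base case is level 15 (the tree spans levels 0 through 15, i.e. 16 levels counting the root), so the depth is the number of divisions: log_2(32768) = 15

The recursion tree depth is log_2(32768) = 15. At each level, the problem size is divided by 2, so it takes 15 divisions to reduce to a base case of size 1. The algorithm makes 2 recursive calls at each level.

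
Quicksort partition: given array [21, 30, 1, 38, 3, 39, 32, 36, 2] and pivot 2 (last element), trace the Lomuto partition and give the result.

Lomuto partition with pivot = 2:

Initial array: [21, 30, 1, 38, 3, 39, 32, 36, 2]

arr[0]=21 > 2: no swap
arr[1]=30 > 2: no swap
arr[2]=1 <= 2: swap with position 0, array becomes [1, 30, 21, 38, 3, 39, 32, 36, 2]
arr[3]=38 > 2: no swap
arr[4]=3 > 2: no swap
arr[5]=39 > 2: no swap
arr[6]=32 > 2: no swap
arr[7]=36 > 2: no swap

Place pivot at position 1: [1, 2, 21, 38, 3, 39, 32, 36, 30]
Pivot position: 1

After partitioning with pivot 2, the array becomes [1, 2, 21, 38, 3, 39, 32, 36, 30]. The pivot is placed at index 1. All elements to the left of the pivot are <= 2, and all elements to the right are > 2.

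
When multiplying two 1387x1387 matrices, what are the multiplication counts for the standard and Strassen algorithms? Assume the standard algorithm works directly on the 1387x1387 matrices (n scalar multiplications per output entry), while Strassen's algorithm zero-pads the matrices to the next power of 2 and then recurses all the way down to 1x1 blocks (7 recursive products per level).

Matrix multiplication for 1387x1387 matrices:

Strassen's algorithm requires power-of-2 dimensions. Pad 1387x1387 to 2048x2048 (next power of 2).

Standard algorithm: 1387^3 = 2668267603 multiplications
Strassen's algorithm: 7^(log2(2048)) = 7^11 = 1977326743 multiplications
Savings: 2668267603 - 1977326743 = 690940860 multiplications

Standard: 2668267603 multiplications (1387^3). Strassen: 1977326743 multiplications (7^11, after padding to 2048x2048). Strassen reduces 8 recursive multiplications to 7 at each level.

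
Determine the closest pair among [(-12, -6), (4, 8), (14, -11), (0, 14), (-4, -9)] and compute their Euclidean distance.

Computing all pairwise distances among 5 points:

d((-12, -6), (4, 8)) = 21.2603
d((-12, -6), (14, -11)) = 26.4764
d((-12, -6), (0, 14)) = 23.3238
d((-12, -6), (-4, -9)) = 8.544
d((4, 8), (14, -11)) = 21.4709
d((4, 8), (0, 14)) = 7.2111 <-- minimum
d((4, 8), (-4, -9)) = 18.7883
d((14, -11), (0, 14)) = 28.6531
d((14, -11), (-4, -9)) = 18.1108
d((0, 14), (-4, -9)) = 23.3452

Closest pair: (4, 8) and (0, 14) with distance 7.2111

The closest pair is (4, 8) and (0, 14) with Euclidean distance 7.2111. For 5 points, brute-force pairwise comparison is shown above. For large n, the divide-and-conquer algorithm (sort by x, recurse on halves, check the dividing strip) achieves O(n log n).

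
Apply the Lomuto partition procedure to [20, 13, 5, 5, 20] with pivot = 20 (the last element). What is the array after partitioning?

Lomuto partition with pivot = 20:

Initial array: [20, 13, 5, 5, 20]

arr[0]=20 <= 20: swap with position 0, array becomes [20, 13, 5, 5, 20]
arr[1]=13 <= 20: swap with position 1, array becomes [20, 13, 5, 5, 20]
arr[2]=5 <= 20: swap with position 2, array becomes [20, 13, 5, 5, 20]
arr[3]=5 <= 20: swap with position 3, array becomes [20, 13, 5, 5, 20]

Place pivot at position 4: [20, 13, 5, 5, 20]
Pivot position: 4

After partitioning with pivot 20, the array becomes [20, 13, 5, 5, 20]. The pivot is placed at index 4. All elements to the left of the pivot are <= 20, and all elements to the right are > 20.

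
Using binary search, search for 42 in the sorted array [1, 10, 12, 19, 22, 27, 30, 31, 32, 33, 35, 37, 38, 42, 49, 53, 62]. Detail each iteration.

Binary search for 42 in [1, 10, 12, 19, 22, 27, 30, 31, 32, 33, 35, 37, 38, 42, 49, 53, 62]:

lo=0, hi=16, mid=8, arr[mid]=32 -> 32 < 42, search right half
lo=9, hi=16, mid=12, arr[mid]=38 -> 38 < 42, search right half
lo=13, hi=16, mid=14, arr[mid]=49 -> 49 > 42, search left half
lo=13, hi=13, mid=13, arr[mid]=42 -> Found target at index 13!

Binary search finds 42 at index 13 after 4 comparisons. The search repeatedly halves the search space by comparing with the middle element.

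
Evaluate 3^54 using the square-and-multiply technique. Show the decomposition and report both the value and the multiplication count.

Computing 3^54 by squaring (build up from 3^1; each line after the first costs one multiplication):

3^1 = 3
3^2 = (3^1)^2 = 3^2 = 9
3^3 = 3 * 3^2 = 3 * 9 = 27
3^6 = (3^3)^2 = 27^2 = 729
3^12 = (3^6)^2 = 729^2 = 531441
3^13 = 3 * 3^12 = 3 * 531441 = 1594323
3^26 = (3^13)^2 = 1594323^2 = 2541865828329
3^27 = 3 * 3^26 = 3 * 2541865828329 = 7625597484987
3^54 = (3^27)^2 = 7625597484987^2 = 58149737003040059690390169

Result: 58149737003040059690390169
Multiplications needed: 8 (8 lines after 3^1)

3^54 = 58149737003040059690390169. Using exponentiation by squaring, this requires 8 multiplications. The key idea: if the exponent is even, square the half-power; if odd, multiply by the base once.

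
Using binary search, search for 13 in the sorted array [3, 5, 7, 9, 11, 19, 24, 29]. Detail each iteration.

Binary search for 13 in [3, 5, 7, 9, 11, 19, 24, 29]:

lo=0, hi=7, mid=3, arr[mid]=9 -> 9 < 13, search right half
lo=4, hi=7, mid=5, arr[mid]=19 -> 19 > 13, search left half
lo=4, hi=4, mid=4, arr[mid]=11 -> 11 < 13, search right half
lo=5 > hi=4, target 13 not found

Binary search determines that 13 is not in the array after 3 comparisons. The search space was exhausted without finding the target.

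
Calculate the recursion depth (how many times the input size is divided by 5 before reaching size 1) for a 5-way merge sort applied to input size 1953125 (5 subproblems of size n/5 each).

For divide and conquer with division factor 5:

Problem sizes at each level:
Level 0: 1953125
Level 1: 390625
Level 2: 78125
Level 3: 15625
Level 4: 3125
Level 5: 625
Level 6: 125
Level 7: 25
Level 8: 5
Level 9: 1

The root is level 0 and the size-1 base case is level 9 (the tree spans levels 0 through 9, i.e. 10 levels counting the root), so the depth is the number of divisions: log_5(1953125) = 9

The recursion tree depth is log_5(1953125) = 9. At each level, the problem size is divided by 5, so it takes 9 divisions to reduce to a base case of size 1. The algorithm makes 5 recursive calls at each level.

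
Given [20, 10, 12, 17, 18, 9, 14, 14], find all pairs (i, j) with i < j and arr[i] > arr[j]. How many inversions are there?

Finding inversions in [20, 10, 12, 17, 18, 9, 14, 14]:

(0, 1): arr[0]=20 > arr[1]=10
(0, 2): arr[0]=20 > arr[2]=12
(0, 3): arr[0]=20 > arr[3]=17
(0, 4): arr[0]=20 > arr[4]=18
(0, 5): arr[0]=20 > arr[5]=9
(0, 6): arr[0]=20 > arr[6]=14
(0, 7): arr[0]=20 > arr[7]=14
(1, 5): arr[1]=10 > arr[5]=9
(2, 5): arr[2]=12 > arr[5]=9
(3, 5): arr[3]=17 > arr[5]=9
(3, 6): arr[3]=17 > arr[6]=14
(3, 7): arr[3]=17 > arr[7]=14
(4, 5): arr[4]=18 > arr[5]=9
(4, 6): arr[4]=18 > arr[6]=14
(4, 7): arr[4]=18 > arr[7]=14

Total inversions: 15

The array has 15 inversion(s): (0,1), (0,2), (0,3), (0,4), (0,5), (0,6), (0,7), (1,5), (2,5), (3,5), (3,6), (3,7), (4,5), (4,6), (4,7). Each pair (i,j) satisfies i < j and arr[i] > arr[j].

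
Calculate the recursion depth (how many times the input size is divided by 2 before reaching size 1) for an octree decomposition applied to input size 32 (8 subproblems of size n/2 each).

For divide and conquer with division factor 2:

Problem sizes at each level:
Level 0: 32
Level 1: 16
Level 2: 8
Level 3: 4
Level 4: 2
Level 5: 1

The root is level 0 and the size-1 base case is level 5 (the tree spans levels 0 through 5, i.e. 6 levels counting the root), so the depth is the number of divisions: log_2(32) = 5

The recursion tree depth is log_2(32) = 5. At each level, the problem size is divided by 2, so it takes 5 divisions to reduce to a base case of size 1. The algorithm makes 8 recursive calls at each level.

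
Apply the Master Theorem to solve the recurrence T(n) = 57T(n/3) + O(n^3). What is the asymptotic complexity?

Master Theorem for T(n) = 57T(n/3) + O(n^3):

a = 57, b = 3, c = 3
log_b(a) = log_3(57) = 3.6801

Case 1: c = 3 < log_3(57) = 3.6801
T(n) = O(n^(log_3 57))

For T(n) = 57T(n/3) + O(n^3): log_3(57) = 3.6801. This is Case 1 of the Master Theorem (c < log_b(a), work dominated by leaves), giving O(n^(log_3 57)).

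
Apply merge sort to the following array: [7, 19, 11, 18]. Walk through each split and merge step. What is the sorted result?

Merge sort trace:

Split: [7, 19, 11, 18] -> [7, 19] and [11, 18]
  Split: [7, 19] -> [7] and [19]
  Merge: [7] + [19] -> [7, 19]
  Split: [11, 18] -> [11] and [18]
  Merge: [11] + [18] -> [11, 18]
Merge: [7, 19] + [11, 18] -> [7, 11, 18, 19]

Final sorted array: [7, 11, 18, 19]

The merge sort proceeds by recursively splitting the array and merging sorted halves.
After all merges, the sorted array is [7, 11, 18, 19].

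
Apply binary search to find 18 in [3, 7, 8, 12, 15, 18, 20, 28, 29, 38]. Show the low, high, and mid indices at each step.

Binary search for 18 in [3, 7, 8, 12, 15, 18, 20, 28, 29, 38]:

lo=0, hi=9, mid=4, arr[mid]=15 -> 15 < 18, search right half
lo=5, hi=9, mid=7, arr[mid]=28 -> 28 > 18, search left half
lo=5, hi=6, mid=5, arr[mid]=18 -> Found target at index 5!

Binary search finds 18 at index 5 after 3 comparisons. The search repeatedly halves the search space by comparing with the middle element.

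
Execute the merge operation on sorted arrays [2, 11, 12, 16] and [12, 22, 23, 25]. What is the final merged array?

Merging process:

Compare 2 vs 12: take 2 from left. Merged: [2]
Compare 11 vs 12: take 11 from left. Merged: [2, 11]
Compare 12 vs 12: take 12 from left. Merged: [2, 11, 12]
Compare 16 vs 12: take 12 from right. Merged: [2, 11, 12, 12]
Compare 16 vs 22: take 16 from left. Merged: [2, 11, 12, 12, 16]
Append remaining from right: [22, 23, 25]. Merged: [2, 11, 12, 12, 16, 22, 23, 25]

Final merged array: [2, 11, 12, 12, 16, 22, 23, 25]
Total comparisons: 5

The merged array is [2, 11, 12, 12, 16, 22, 23, 25], requiring 5 comparisons. The merge step runs in O(n) time where n is the total number of elements.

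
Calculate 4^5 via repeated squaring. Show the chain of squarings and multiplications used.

Computing 4^5 by squaring (build up from 4^1; each line after the first costs one multiplication):

4^1 = 4
4^2 = (4^1)^2 = 4^2 = 16
4^4 = (4^2)^2 = 16^2 = 256
4^5 = 4 * 4^4 = 4 * 256 = 1024

Result: 1024
Multiplications needed: 3 (3 lines after 4^1)

4^5 = 1024. Using exponentiation by squaring, this requires 3 multiplications. The key idea: if the exponent is even, square the half-power; if odd, multiply by the base once.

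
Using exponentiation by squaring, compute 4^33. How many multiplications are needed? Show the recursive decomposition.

Computing 4^33 by squaring (build up from 4^1; each line after the first costs one multiplication):

4^1 = 4
4^2 = (4^1)^2 = 4^2 = 16
4^4 = (4^2)^2 = 16^2 = 256
4^8 = (4^4)^2 = 256^2 = 65536
4^16 = (4^8)^2 = 65536^2 = 4294967296
4^32 = (4^16)^2 = 4294967296^2 = 18446744073709551616
4^33 = 4 * 4^32 = 4 * 18446744073709551616 = 73786976294838206464

Result: 73786976294838206464
Multiplications needed: 6 (6 lines after 4^1)

4^33 = 73786976294838206464. Using exponentiation by squaring, this requires 6 multiplications. The key idea: if the exponent is even, square the half-power; if odd, multiply by the base once.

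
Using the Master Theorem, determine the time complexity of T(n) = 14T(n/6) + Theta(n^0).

Master Theorem for T(n) = 14T(n/6) + O(n^0):

a = 14, b = 6, c = 0
log_b(a) = log_6(14) = 1.4729

Case 1: c = 0 < log_6(14) = 1.4729
T(n) = O(n^(log_6 14))

For T(n) = 14T(n/6) + O(n^0): log_6(14) = 1.4729. This is Case 1 of the Master Theorem (c < log_b(a), work dominated by leaves), giving O(n^(log_6 14)).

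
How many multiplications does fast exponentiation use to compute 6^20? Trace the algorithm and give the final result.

Computing 6^20 by squaring (build up from 6^1; each line after the first costs one multiplication):

6^1 = 6
6^2 = (6^1)^2 = 6^2 = 36
6^4 = (6^2)^2 = 36^2 = 1296
6^5 = 6 * 6^4 = 6 * 1296 = 7776
6^10 = (6^5)^2 = 7776^2 = 60466176
6^20 = (6^10)^2 = 60466176^2 = 3656158440062976

Result: 3656158440062976
Multiplications needed: 5 (5 lines after 6^1)

6^20 = 3656158440062976. Using exponentiation by squaring, this requires 5 multiplications. The key idea: if the exponent is even, square the half-power; if odd, multiply by the base once.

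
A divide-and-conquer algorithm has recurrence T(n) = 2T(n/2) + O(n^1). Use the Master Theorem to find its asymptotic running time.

Master Theorem for T(n) = 2T(n/2) + O(n^1):

a = 2, b = 2, c = 1
log_b(a) = log_2(2) = 1.0000

Case 2: c = 1 = log_2(2) = 1.0000
T(n) = O(n^1 log n) = O(n log n)

For T(n) = 2T(n/2) + O(n^1): log_2(2) = 1.0000. This is Case 2 of the Master Theorem (c = log_b(a), equal work at all levels), giving O(n log n).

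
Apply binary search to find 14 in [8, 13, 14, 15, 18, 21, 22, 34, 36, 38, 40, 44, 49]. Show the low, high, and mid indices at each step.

Binary search for 14 in [8, 13, 14, 15, 18, 21, 22, 34, 36, 38, 40, 44, 49]:

lo=0, hi=12, mid=6, arr[mid]=22 -> 22 > 14, search left half
lo=0, hi=5, mid=2, arr[mid]=14 -> Found target at index 2!

Binary search finds 14 at index 2 after 2 comparisons. The search repeatedly halves the search space by comparing with the middle element.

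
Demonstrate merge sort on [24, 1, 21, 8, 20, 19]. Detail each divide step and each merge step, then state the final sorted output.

Merge sort trace:

Split: [24, 1, 21, 8, 20, 19] -> [24, 1, 21] and [8, 20, 19]
  Split: [24, 1, 21] -> [24] and [1, 21]
    Split: [1, 21] -> [1] and [21]
    Merge: [1] + [21] -> [1, 21]
  Merge: [24] + [1, 21] -> [1, 21, 24]
  Split: [8, 20, 19] -> [8] and [20, 19]
    Split: [20, 19] -> [20] and [19]
    Merge: [20] + [19] -> [19, 20]
  Merge: [8] + [19, 20] -> [8, 19, 20]
Merge: [1, 21, 24] + [8, 19, 20] -> [1, 8, 19, 20, 21, 24]

Final sorted array: [1, 8, 19, 20, 21, 24]

The merge sort proceeds by recursively splitting the array and merging sorted halves.
After all merges, the sorted array is [1, 8, 19, 20, 21, 24].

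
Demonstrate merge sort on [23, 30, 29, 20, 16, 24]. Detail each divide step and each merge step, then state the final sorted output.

Merge sort trace:

Split: [23, 30, 29, 20, 16, 24] -> [23, 30, 29] and [20, 16, 24]
  Split: [23, 30, 29] -> [23] and [30, 29]
    Split: [30, 29] -> [30] and [29]
    Merge: [30] + [29] -> [29, 30]
  Merge: [23] + [29, 30] -> [23, 29, 30]
  Split: [20, 16, 24] -> [20] and [16, 24]
    Split: [16, 24] -> [16] and [24]
    Merge: [16] + [24] -> [16, 24]
  Merge: [20] + [16, 24] -> [16, 20, 24]
Merge: [23, 29, 30] + [16, 20, 24] -> [16, 20, 23, 24, 29, 30]

Final sorted array: [16, 20, 23, 24, 29, 30]

The merge sort proceeds by recursively splitting the array and merging sorted halves.
After all merges, the sorted array is [16, 20, 23, 24, 29, 30].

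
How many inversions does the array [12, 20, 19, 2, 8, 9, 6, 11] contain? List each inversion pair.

Finding inversions in [12, 20, 19, 2, 8, 9, 6, 11]:

(0, 3): arr[0]=12 > arr[3]=2
(0, 4): arr[0]=12 > arr[4]=8
(0, 5): arr[0]=12 > arr[5]=9
(0, 6): arr[0]=12 > arr[6]=6
(0, 7): arr[0]=12 > arr[7]=11
(1, 2): arr[1]=20 > arr[2]=19
(1, 3): arr[1]=20 > arr[3]=2
(1, 4): arr[1]=20 > arr[4]=8
(1, 5): arr[1]=20 > arr[5]=9
(1, 6): arr[1]=20 > arr[6]=6
(1, 7): arr[1]=20 > arr[7]=11
(2, 3): arr[2]=19 > arr[3]=2
(2, 4): arr[2]=19 > arr[4]=8
(2, 5): arr[2]=19 > arr[5]=9
(2, 6): arr[2]=19 > arr[6]=6
(2, 7): arr[2]=19 > arr[7]=11
(4, 6): arr[4]=8 > arr[6]=6
(5, 6): arr[5]=9 > arr[6]=6

Total inversions: 18

The array has 18 inversion(s): (0,3), (0,4), (0,5), (0,6), (0,7), (1,2), (1,3), (1,4), (1,5), (1,6), (1,7), (2,3), (2,4), (2,5), (2,6), (2,7), (4,6), (5,6). Each pair (i,j) satisfies i < j and arr[i] > arr[j].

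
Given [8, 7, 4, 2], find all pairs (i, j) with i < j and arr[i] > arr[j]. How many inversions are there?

Finding inversions in [8, 7, 4, 2]:

(0, 1): arr[0]=8 > arr[1]=7
(0, 2): arr[0]=8 > arr[2]=4
(0, 3): arr[0]=8 > arr[3]=2
(1, 2): arr[1]=7 > arr[2]=4
(1, 3): arr[1]=7 > arr[3]=2
(2, 3): arr[2]=4 > arr[3]=2

Total inversions: 6

The array has 6 inversion(s): (0,1), (0,2), (0,3), (1,2), (1,3), (2,3). Each pair (i,j) satisfies i < j and arr[i] > arr[j].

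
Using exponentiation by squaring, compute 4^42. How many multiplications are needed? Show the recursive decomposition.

Computing 4^42 by squaring (build up from 4^1; each line after the first costs one multiplication):

4^1 = 4
4^2 = (4^1)^2 = 4^2 = 16
4^4 = (4^2)^2 = 16^2 = 256
4^5 = 4 * 4^4 = 4 * 256 = 1024
4^10 = (4^5)^2 = 1024^2 = 1048576
4^20 = (4^10)^2 = 1048576^2 = 1099511627776
4^21 = 4 * 4^20 = 4 * 1099511627776 = 4398046511104
4^42 = (4^21)^2 = 4398046511104^2 = 19342813113834066795298816

Result: 19342813113834066795298816
Multiplications needed: 7 (7 lines after 4^1)

4^42 = 19342813113834066795298816. Using exponentiation by squaring, this requires 7 multiplications. The key idea: if the exponent is even, square the half-power; if odd, multiply by the base once.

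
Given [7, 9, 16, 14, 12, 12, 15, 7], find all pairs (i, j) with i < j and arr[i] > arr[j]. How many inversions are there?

Finding inversions in [7, 9, 16, 14, 12, 12, 15, 7]:

(1, 7): arr[1]=9 > arr[7]=7
(2, 3): arr[2]=16 > arr[3]=14
(2, 4): arr[2]=16 > arr[4]=12
(2, 5): arr[2]=16 > arr[5]=12
(2, 6): arr[2]=16 > arr[6]=15
(2, 7): arr[2]=16 > arr[7]=7
(3, 4): arr[3]=14 > arr[4]=12
(3, 5): arr[3]=14 > arr[5]=12
(3, 7): arr[3]=14 > arr[7]=7
(4, 7): arr[4]=12 > arr[7]=7
(5, 7): arr[5]=12 > arr[7]=7
(6, 7): arr[6]=15 > arr[7]=7

Total inversions: 12

The array has 12 inversion(s): (1,7), (2,3), (2,4), (2,5), (2,6), (2,7), (3,4), (3,5), (3,7), (4,7), (5,7), (6,7). Each pair (i,j) satisfies i < j and arr[i] > arr[j].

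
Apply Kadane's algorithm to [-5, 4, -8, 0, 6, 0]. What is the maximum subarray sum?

Using Kadane's algorithm on [-5, 4, -8, 0, 6, 0]:

Scanning through the array:
Position 1 (value 4): max_ending_here = 4, max_so_far = 4
Position 2 (value -8): max_ending_here = -4, max_so_far = 4
Position 3 (value 0): max_ending_here = 0, max_so_far = 4
Position 4 (value 6): max_ending_here = 6, max_so_far = 6
Position 5 (value 0): max_ending_here = 6, max_so_far = 6

Maximum subarray: [0, 6]
Maximum sum: 6

The maximum subarray is [0, 6] with sum 6. This subarray runs from index 3 to index 4.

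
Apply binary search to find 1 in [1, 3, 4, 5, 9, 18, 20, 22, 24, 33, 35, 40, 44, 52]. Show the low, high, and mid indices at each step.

Binary search for 1 in [1, 3, 4, 5, 9, 18, 20, 22, 24, 33, 35, 40, 44, 52]:

lo=0, hi=13, mid=6, arr[mid]=20 -> 20 > 1, search left half
lo=0, hi=5, mid=2, arr[mid]=4 -> 4 > 1, search left half
lo=0, hi=1, mid=0, arr[mid]=1 -> Found target at index 0!

Binary search finds 1 at index 0 after 3 comparisons. The search repeatedly halves the search space by comparing with the middle element.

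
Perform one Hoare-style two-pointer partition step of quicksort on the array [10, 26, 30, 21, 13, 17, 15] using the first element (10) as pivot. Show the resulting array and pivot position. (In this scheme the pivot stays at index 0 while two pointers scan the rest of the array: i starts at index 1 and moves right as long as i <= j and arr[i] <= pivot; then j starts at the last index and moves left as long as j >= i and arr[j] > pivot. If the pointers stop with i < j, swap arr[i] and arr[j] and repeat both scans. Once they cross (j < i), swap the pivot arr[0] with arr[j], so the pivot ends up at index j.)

Hoare-style two-pointer partition with pivot = 10:

Initial array: [10, 26, 30, 21, 13, 17, 15]

Pointers start at i = 1, j = 6.
i ends at 1, j ends at 0: the pointers have crossed (j < i), so scanning stops.

j = 0, so swapping arr[0] with arr[j] leaves the pivot at position 0: [10, 26, 30, 21, 13, 17, 15]
Pivot position: 0

After partitioning with pivot 10, the array becomes [10, 26, 30, 21, 13, 17, 15]. The pivot is placed at index 0. All elements to the left of the pivot are <= 10, and all elements to the right are > 10.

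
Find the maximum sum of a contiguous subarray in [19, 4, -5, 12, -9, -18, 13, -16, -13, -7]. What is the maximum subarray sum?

Using Kadane's algorithm on [19, 4, -5, 12, -9, -18, 13, -16, -13, -7]:

Scanning through the array:
Position 1 (value 4): max_ending_here = 23, max_so_far = 23
Position 2 (value -5): max_ending_here = 18, max_so_far = 23
Position 3 (value 12): max_ending_here = 30, max_so_far = 30
Position 4 (value -9): max_ending_here = 21, max_so_far = 30
Position 5 (value -18): max_ending_here = 3, max_so_far = 30
Position 6 (value 13): max_ending_here = 16, max_so_far = 30
Position 7 (value -16): max_ending_here = 0, max_so_far = 30
Position 8 (value -13): max_ending_here = -13, max_so_far = 30
Position 9 (value -7): max_ending_here = -7, max_so_far = 30

Maximum subarray: [19, 4, -5, 12]
Maximum sum: 30

The maximum subarray is [19, 4, -5, 12] with sum 30. This subarray runs from index 0 to index 3.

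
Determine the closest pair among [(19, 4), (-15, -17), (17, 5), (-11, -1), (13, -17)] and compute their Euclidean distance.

Computing all pairwise distances among 5 points:

d((19, 4), (-15, -17)) = 39.9625
d((19, 4), (17, 5)) = 2.2361 <-- minimum
d((19, 4), (-11, -1)) = 30.4138
d((19, 4), (13, -17)) = 21.8403
d((-15, -17), (17, 5)) = 38.833
d((-15, -17), (-11, -1)) = 16.4924
d((-15, -17), (13, -17)) = 28.0
d((17, 5), (-11, -1)) = 28.6356
d((17, 5), (13, -17)) = 22.3607
d((-11, -1), (13, -17)) = 28.8444

Closest pair: (19, 4) and (17, 5) with distance 2.2361

The closest pair is (19, 4) and (17, 5) with Euclidean distance 2.2361. For 5 points, brute-force pairwise comparison is shown above. For large n, the divide-and-conquer algorithm (sort by x, recurse on halves, check the dividing strip) achieves O(n log n).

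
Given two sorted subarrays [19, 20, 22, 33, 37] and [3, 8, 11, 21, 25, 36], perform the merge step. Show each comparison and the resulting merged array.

Merging process:

Compare 19 vs 3: take 3 from right. Merged: [3]
Compare 19 vs 8: take 8 from right. Merged: [3, 8]
Compare 19 vs 11: take 11 from right. Merged: [3, 8, 11]
Compare 19 vs 21: take 19 from left. Merged: [3, 8, 11, 19]
Compare 20 vs 21: take 20 from left. Merged: [3, 8, 11, 19, 20]
Compare 22 vs 21: take 21 from right. Merged: [3, 8, 11, 19, 20, 21]
Compare 22 vs 25: take 22 from left. Merged: [3, 8, 11, 19, 20, 21, 22]
Compare 33 vs 25: take 25 from right. Merged: [3, 8, 11, 19, 20, 21, 22, 25]
Compare 33 vs 36: take 33 from left. Merged: [3, 8, 11, 19, 20, 21, 22, 25, 33]
Compare 37 vs 36: take 36 from right. Merged: [3, 8, 11, 19, 20, 21, 22, 25, 33, 36]
Append remaining from left: [37]. Merged: [3, 8, 11, 19, 20, 21, 22, 25, 33, 36, 37]

Final merged array: [3, 8, 11, 19, 20, 21, 22, 25, 33, 36, 37]
Total comparisons: 10

The merged array is [3, 8, 11, 19, 20, 21, 22, 25, 33, 36, 37], requiring 10 comparisons. The merge step runs in O(n) time where n is the total number of elements.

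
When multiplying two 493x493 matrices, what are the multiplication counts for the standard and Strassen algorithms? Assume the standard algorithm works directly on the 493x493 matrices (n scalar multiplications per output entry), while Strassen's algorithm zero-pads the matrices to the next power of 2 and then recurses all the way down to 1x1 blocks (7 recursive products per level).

Matrix multiplication for 493x493 matrices:

Strassen's algorithm requires power-of-2 dimensions. Pad 493x493 to 512x512 (next power of 2).

Standard algorithm: 493^3 = 119823157 multiplications
Strassen's algorithm: 7^(log2(512)) = 7^9 = 40353607 multiplications
Savings: 119823157 - 40353607 = 79469550 multiplications

Standard: 119823157 multiplications (493^3). Strassen: 40353607 multiplications (7^9, after padding to 512x512). Strassen reduces 8 recursive multiplications to 7 at each level.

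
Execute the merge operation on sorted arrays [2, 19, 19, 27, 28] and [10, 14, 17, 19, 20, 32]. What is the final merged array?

Merging process:

Compare 2 vs 10: take 2 from left. Merged: [2]
Compare 19 vs 10: take 10 from right. Merged: [2, 10]
Compare 19 vs 14: take 14 from right. Merged: [2, 10, 14]
Compare 19 vs 17: take 17 from right. Merged: [2, 10, 14, 17]
Compare 19 vs 19: take 19 from left. Merged: [2, 10, 14, 17, 19]
Compare 19 vs 19: take 19 from left. Merged: [2, 10, 14, 17, 19, 19]
Compare 27 vs 19: take 19 from right. Merged: [2, 10, 14, 17, 19, 19, 19]
Compare 27 vs 20: take 20 from right. Merged: [2, 10, 14, 17, 19, 19, 19, 20]
Compare 27 vs 32: take 27 from left. Merged: [2, 10, 14, 17, 19, 19, 19, 20, 27]
Compare 28 vs 32: take 28 from left. Merged: [2, 10, 14, 17, 19, 19, 19, 20, 27, 28]
Append remaining from right: [32]. Merged: [2, 10, 14, 17, 19, 19, 19, 20, 27, 28, 32]

Final merged array: [2, 10, 14, 17, 19, 19, 19, 20, 27, 28, 32]
Total comparisons: 10

The merged array is [2, 10, 14, 17, 19, 19, 19, 20, 27, 28, 32], requiring 10 comparisons. The merge step runs in O(n) time where n is the total number of elements.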